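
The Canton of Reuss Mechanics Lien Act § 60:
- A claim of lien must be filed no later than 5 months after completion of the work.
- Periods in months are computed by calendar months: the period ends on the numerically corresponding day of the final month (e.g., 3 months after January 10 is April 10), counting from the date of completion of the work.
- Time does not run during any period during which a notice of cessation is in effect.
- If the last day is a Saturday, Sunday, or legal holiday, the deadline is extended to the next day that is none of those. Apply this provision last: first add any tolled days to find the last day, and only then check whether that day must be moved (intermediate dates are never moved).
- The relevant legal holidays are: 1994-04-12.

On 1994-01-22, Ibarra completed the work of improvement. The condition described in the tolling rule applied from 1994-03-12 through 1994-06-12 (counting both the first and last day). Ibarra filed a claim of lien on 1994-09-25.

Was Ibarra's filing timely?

5 months after 1994-01-22 is June 22, 1994.
From March 12, 1994 through June 12, 1994 inclusive is 93 days; tolling adds 93 days: June 22, 1994 + 93 days = September 23, 1994.
September 23, 1994 is a Friday and not a legal holiday, so no extension applies.
The deadline is September 23, 1994; the filing on September 25, 1994 is after that date.

No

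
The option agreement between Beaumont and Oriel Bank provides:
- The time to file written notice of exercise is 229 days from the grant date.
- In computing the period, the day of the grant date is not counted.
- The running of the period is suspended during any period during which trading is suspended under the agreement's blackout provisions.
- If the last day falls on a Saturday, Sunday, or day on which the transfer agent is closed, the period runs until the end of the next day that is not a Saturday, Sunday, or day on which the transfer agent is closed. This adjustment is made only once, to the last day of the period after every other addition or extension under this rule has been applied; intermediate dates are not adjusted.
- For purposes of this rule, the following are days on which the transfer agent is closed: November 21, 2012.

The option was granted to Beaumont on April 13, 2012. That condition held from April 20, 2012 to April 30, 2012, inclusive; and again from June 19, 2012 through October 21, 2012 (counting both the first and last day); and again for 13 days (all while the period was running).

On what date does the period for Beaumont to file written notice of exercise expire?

229 days after April 13, 2012 is November 28, 2012.
From April 20, 2012 through April 30, 2012 inclusive is 11 days; tolling adds 11 days: November 28, 2012 + 11 days = December 9, 2012.
From June 19, 2012 through October 21, 2012 inclusive is 125 days; tolling adds 125 days: December 9, 2012 + 125 days = April 13, 2013.
Tolling adds 13 days: April 13, 2013 + 13 days = April 26, 2013.
April 26, 2013 is a Friday and not a day on which the transfer agent is closed, so no extension applies.

April 26, 2013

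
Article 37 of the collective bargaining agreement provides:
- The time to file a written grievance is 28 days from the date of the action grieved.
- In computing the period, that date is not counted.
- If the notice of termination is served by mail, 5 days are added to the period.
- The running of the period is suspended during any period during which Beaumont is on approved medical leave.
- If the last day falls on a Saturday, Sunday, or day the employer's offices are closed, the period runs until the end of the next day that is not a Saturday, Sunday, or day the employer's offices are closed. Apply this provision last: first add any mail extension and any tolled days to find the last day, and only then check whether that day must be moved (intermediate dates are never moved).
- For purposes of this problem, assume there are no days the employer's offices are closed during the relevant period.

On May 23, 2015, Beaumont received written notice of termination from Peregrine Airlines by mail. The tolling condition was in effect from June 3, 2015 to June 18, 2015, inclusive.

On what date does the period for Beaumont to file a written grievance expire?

July 13, 2015

28 days after May 23, 2015 is June 20, 2015.
Service was by mail, adding 5 days: June 20, 2015 + 5 days = June 25, 2015.
From June 3, 2015 through June 18, 2015 inclusive is 16 days; tolling adds 16 days: June 25, 2015 + 16 days = July 11, 2015.
July 11, 2015 is Saturday; July 12, 2015 is Sunday. The next qualifying day is July 13, 2015.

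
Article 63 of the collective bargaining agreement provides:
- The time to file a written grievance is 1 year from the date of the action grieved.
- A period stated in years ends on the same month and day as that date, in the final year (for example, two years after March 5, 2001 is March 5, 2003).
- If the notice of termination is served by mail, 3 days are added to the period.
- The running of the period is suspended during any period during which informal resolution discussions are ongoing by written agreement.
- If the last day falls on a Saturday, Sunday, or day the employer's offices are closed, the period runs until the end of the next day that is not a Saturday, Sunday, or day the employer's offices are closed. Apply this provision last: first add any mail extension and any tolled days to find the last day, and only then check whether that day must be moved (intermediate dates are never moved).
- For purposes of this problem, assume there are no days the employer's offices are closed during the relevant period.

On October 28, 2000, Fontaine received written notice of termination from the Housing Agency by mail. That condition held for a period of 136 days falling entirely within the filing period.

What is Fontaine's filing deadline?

1 year after October 28, 2000 is October 28, 2001.
Service was by mail, adding 3 days: October 28, 2001 + 3 days = October 31, 2001.
Tolling adds 136 days: October 31, 2001 + 136 days = March 16, 2002.
March 16, 2002 is Saturday; March 17, 2002 is Sunday. The next qualifying day is March 18, 2002.

March 18, 2002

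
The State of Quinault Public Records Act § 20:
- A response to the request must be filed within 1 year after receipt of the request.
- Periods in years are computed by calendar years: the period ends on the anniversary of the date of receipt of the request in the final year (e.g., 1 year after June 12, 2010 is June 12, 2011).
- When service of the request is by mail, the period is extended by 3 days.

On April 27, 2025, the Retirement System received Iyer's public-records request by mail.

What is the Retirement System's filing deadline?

April 30, 2026

1 year after April 27, 2025 is April 27, 2026.
Service was by mail, adding 3 days: April 27, 2026 + 3 days = April 30, 2026.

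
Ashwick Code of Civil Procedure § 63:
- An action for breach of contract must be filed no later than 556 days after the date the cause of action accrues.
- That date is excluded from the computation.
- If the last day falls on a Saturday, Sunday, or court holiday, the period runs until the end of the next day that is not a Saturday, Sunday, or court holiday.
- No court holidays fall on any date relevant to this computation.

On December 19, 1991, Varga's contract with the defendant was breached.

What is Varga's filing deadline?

556 days after December 19, 1991 is June 27, 1993.
June 27, 1993 is Sunday. The next qualifying day is June 28, 1993.

June 28, 1993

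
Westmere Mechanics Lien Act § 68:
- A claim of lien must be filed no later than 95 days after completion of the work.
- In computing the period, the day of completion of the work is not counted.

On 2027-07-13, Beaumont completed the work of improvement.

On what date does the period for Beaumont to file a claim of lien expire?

95 days after 2027-07-13 is October 16, 2027.

October 16, 2027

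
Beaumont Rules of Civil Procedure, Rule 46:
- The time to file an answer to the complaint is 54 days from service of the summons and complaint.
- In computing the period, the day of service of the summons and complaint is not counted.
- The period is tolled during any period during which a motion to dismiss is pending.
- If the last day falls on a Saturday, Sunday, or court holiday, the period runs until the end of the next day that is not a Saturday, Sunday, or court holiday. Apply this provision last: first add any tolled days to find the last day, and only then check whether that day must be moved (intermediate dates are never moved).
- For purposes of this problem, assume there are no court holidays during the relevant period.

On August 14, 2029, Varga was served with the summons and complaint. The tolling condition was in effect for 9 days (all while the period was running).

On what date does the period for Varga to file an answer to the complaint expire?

October 16, 2029

54 days after August 14, 2029 is October 7, 2029.
Tolling adds 9 days: October 7, 2029 + 9 days = October 16, 2029.
October 16, 2029 is a Tuesday and not a court holiday, so no extension applies.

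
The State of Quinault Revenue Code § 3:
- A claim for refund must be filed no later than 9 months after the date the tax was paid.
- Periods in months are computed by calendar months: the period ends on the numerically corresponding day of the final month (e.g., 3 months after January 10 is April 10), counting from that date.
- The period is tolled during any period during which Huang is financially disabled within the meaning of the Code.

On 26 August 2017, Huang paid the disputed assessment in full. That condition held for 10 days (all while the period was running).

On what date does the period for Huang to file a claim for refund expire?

June 5, 2018

9 months after 26 August 2017 is May 26, 2018.
Tolling adds 10 days: May 26, 2018 + 10 days = June 5, 2018.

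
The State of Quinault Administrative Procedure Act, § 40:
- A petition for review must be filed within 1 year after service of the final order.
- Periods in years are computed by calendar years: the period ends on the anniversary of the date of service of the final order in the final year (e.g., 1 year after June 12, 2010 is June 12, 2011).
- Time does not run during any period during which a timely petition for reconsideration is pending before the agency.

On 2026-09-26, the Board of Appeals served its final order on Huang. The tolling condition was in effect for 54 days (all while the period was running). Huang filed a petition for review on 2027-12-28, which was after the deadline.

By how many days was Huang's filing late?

39 days

1 year after 2026-09-26 is September 26, 2027.
Tolling adds 54 days: September 26, 2027 + 54 days = November 19, 2027.
The deadline is November 19, 2027; from November 19, 2027 to December 28, 2027 is 39 days.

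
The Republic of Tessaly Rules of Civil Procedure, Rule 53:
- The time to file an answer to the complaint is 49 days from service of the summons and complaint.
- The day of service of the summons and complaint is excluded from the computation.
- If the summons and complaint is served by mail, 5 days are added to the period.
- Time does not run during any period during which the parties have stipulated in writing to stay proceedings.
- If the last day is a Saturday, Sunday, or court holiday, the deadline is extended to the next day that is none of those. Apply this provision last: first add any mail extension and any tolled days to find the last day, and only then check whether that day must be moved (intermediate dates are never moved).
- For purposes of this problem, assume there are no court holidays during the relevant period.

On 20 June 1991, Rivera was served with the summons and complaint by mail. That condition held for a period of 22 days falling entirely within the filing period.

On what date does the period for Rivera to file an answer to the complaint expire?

September 4, 1991

49 days after 20 June 1991 is August 8, 1991.
Service was by mail, adding 5 days: August 8, 1991 + 5 days = August 13, 1991.
Tolling adds 22 days: August 13, 1991 + 22 days = September 4, 1991.
September 4, 1991 is a Wednesday and not a court holiday, so no extension applies.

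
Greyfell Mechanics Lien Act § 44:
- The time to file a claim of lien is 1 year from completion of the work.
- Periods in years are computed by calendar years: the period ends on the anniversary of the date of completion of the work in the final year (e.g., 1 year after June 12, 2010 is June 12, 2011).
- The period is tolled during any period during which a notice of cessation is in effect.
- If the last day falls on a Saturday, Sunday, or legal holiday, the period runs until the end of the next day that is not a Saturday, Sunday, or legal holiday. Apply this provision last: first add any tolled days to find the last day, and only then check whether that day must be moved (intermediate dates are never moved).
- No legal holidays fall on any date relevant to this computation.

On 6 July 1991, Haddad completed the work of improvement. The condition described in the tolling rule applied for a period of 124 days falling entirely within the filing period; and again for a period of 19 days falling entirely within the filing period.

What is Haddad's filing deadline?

November 26, 1992

1 year after 6 July 1991 is July 6, 1992.
Tolling adds 124 days: July 6, 1992 + 124 days = November 7, 1992.
Tolling adds 19 days: November 7, 1992 + 19 days = November 26, 1992.
November 26, 1992 is a Thursday and not a legal holiday, so no extension applies.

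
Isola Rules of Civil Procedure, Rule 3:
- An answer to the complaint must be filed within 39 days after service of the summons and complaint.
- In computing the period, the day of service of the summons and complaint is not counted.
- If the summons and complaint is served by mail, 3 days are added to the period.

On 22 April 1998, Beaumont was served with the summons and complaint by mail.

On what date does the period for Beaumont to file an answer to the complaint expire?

39 days after 22 April 1998 is May 31, 1998.
Service was by mail, adding 3 days: May 31, 1998 + 3 days = June 3, 1998.

June 3, 1998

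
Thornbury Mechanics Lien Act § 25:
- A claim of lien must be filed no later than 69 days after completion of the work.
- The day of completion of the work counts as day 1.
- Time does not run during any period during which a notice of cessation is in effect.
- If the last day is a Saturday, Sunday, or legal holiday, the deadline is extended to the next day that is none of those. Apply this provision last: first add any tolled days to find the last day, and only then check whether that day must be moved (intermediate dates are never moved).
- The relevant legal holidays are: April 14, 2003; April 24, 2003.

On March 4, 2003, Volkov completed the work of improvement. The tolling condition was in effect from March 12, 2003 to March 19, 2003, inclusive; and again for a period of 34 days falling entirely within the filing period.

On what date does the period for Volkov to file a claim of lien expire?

Counting March 4, 2003 as day 1, day 69 is May 11, 2003.
From March 12, 2003 through March 19, 2003 inclusive is 8 days; tolling adds 8 days: May 11, 2003 + 8 days = May 19, 2003.
Tolling adds 34 days: May 19, 2003 + 34 days = June 22, 2003.
June 22, 2003 is Sunday. The next qualifying day is June 23, 2003.

June 23, 2003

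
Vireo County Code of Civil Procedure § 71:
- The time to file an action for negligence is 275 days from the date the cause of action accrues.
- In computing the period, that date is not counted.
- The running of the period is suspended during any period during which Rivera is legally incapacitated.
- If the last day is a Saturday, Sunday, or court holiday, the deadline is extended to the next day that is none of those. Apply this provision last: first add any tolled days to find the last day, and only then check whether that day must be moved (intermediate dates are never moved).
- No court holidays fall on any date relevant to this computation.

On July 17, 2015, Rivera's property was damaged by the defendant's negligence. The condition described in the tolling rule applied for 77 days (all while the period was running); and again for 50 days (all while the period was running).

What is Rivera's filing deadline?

August 22, 2016

275 days after July 17, 2015 is April 17, 2016.
Tolling adds 77 days: April 17, 2016 + 77 days = July 3, 2016.
Tolling adds 50 days: July 3, 2016 + 50 days = August 22, 2016.
August 22, 2016 is a Monday and not a court holiday, so no extension applies.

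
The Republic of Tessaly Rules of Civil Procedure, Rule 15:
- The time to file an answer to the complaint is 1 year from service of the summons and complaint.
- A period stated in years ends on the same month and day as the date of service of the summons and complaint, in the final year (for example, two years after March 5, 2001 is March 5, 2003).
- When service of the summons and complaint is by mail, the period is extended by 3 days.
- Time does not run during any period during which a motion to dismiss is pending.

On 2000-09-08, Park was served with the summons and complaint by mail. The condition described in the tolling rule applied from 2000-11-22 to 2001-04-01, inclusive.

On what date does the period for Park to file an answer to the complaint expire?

January 20, 2002

1 year after 2000-09-08 is September 8, 2001.
Service was by mail, adding 3 days: September 8, 2001 + 3 days = September 11, 2001.
From November 22, 2000 through April 1, 2001 inclusive is 131 days; tolling adds 131 days: September 11, 2001 + 131 days = January 20, 2002.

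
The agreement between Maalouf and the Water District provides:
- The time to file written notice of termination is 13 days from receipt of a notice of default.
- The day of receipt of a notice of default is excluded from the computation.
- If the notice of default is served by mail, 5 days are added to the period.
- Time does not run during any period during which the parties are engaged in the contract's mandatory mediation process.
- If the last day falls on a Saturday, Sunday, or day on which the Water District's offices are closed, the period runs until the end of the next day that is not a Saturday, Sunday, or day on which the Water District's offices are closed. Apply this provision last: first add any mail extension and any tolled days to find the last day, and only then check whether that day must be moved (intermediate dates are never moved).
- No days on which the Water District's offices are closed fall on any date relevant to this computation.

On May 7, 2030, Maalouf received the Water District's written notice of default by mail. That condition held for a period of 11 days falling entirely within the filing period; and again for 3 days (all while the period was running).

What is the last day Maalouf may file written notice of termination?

June 10, 2030

13 days after May 7, 2030 is May 20, 2030.
Service was by mail, adding 5 days: May 20, 2030 + 5 days = May 25, 2030.
Tolling adds 11 days: May 25, 2030 + 11 days = June 5, 2030.
Tolling adds 3 days: June 5, 2030 + 3 days = June 8, 2030.
June 8, 2030 is Saturday; June 9, 2030 is Sunday. The next qualifying day is June 10, 2030.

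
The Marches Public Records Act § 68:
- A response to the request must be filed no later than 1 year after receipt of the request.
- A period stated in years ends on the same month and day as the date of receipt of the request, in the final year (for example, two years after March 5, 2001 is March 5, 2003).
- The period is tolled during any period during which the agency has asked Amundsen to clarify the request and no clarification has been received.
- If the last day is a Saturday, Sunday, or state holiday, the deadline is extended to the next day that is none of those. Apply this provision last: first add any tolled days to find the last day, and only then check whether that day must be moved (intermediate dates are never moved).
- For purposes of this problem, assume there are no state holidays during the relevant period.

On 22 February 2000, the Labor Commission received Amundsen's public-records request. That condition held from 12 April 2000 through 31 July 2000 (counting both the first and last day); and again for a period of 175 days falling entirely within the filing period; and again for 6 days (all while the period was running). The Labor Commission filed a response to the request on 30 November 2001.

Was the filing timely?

Yes

1 year after 22 February 2000 is February 22, 2001.
From April 12, 2000 through July 31, 2000 inclusive is 111 days; tolling adds 111 days: February 22, 2001 + 111 days = June 13, 2001.
Tolling adds 175 days: June 13, 2001 + 175 days = December 5, 2001.
Tolling adds 6 days: December 5, 2001 + 6 days = December 11, 2001.
December 11, 2001 is a Tuesday and not a state holiday, so no extension applies.
The deadline is December 11, 2001; the filing on November 30, 2001 is on or before that date.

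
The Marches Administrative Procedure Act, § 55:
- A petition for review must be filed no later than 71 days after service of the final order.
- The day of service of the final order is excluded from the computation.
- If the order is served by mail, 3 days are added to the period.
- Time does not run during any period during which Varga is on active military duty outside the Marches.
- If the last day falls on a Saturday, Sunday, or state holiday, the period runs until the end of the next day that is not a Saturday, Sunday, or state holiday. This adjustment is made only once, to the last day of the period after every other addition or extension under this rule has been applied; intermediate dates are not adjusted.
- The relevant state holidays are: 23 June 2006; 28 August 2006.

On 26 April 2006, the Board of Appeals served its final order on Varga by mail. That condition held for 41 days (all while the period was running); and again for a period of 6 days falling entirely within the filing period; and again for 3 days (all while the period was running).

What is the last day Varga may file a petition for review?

August 29, 2006

71 days after 26 April 2006 is July 6, 2006.
Service was by mail, adding 3 days: July 6, 2006 + 3 days = July 9, 2006.
Tolling adds 41 days: July 9, 2006 + 41 days = August 19, 2006.
Tolling adds 6 days: August 19, 2006 + 6 days = August 25, 2006.
Tolling adds 3 days: August 25, 2006 + 3 days = August 28, 2006.
August 28, 2006 is a listed holiday. The next qualifying day is August 29, 2006.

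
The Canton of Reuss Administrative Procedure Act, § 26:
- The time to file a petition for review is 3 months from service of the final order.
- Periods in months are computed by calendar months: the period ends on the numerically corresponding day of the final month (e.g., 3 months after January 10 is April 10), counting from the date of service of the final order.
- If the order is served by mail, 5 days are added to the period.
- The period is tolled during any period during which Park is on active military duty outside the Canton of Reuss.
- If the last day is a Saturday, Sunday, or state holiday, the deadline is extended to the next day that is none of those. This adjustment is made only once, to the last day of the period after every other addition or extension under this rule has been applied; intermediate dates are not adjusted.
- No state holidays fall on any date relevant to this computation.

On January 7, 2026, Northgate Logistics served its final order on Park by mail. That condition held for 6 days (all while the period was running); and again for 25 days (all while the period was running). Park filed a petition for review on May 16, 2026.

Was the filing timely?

3 months after January 7, 2026 is April 7, 2026.
Service was by mail, adding 5 days: April 7, 2026 + 5 days = April 12, 2026.
Tolling adds 6 days: April 12, 2026 + 6 days = April 18, 2026.
Tolling adds 25 days: April 18, 2026 + 25 days = May 13, 2026.
May 13, 2026 is a Wednesday and not a state holiday, so no extension applies.
The deadline is May 13, 2026; the filing on May 16, 2026 is after that date.

No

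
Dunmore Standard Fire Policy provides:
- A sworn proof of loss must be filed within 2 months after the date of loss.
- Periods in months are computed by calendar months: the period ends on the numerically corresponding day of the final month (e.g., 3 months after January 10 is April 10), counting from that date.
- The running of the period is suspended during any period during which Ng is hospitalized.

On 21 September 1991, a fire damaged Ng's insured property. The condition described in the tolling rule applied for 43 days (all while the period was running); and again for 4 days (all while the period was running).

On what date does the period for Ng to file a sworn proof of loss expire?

January 7, 1992

2 months after 21 September 1991 is November 21, 1991.
Tolling adds 43 days: November 21, 1991 + 43 days = January 3, 1992.
Tolling adds 4 days: January 3, 1992 + 4 days = January 7, 1992.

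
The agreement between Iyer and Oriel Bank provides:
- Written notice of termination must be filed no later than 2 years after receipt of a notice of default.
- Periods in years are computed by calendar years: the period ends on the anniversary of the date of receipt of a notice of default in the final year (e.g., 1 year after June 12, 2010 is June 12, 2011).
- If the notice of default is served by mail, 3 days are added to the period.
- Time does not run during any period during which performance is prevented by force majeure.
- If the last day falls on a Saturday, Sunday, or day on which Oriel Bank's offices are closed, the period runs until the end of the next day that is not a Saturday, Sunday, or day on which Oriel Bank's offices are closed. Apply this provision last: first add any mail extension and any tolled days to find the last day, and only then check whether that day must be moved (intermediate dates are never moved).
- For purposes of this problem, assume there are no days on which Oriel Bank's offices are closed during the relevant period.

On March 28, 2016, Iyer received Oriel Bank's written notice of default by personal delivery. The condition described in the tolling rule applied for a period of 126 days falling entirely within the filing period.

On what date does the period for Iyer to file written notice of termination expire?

2 years after March 28, 2016 is March 28, 2018.
Service was not by mail, so no mail extension applies.
Tolling adds 126 days: March 28, 2018 + 126 days = August 1, 2018.
August 1, 2018 is a Wednesday and not a day on which Oriel Bank's offices are closed, so no extension applies.

August 1, 2018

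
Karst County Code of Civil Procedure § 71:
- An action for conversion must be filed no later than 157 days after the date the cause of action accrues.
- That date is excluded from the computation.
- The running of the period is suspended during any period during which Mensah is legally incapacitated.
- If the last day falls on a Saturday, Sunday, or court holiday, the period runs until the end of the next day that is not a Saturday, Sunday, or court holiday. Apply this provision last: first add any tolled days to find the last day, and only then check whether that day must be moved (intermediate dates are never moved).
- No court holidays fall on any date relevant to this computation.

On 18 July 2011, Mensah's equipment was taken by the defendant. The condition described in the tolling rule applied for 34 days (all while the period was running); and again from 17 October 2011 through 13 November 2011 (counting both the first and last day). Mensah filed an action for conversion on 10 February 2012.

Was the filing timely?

157 days after 18 July 2011 is December 22, 2011.
Tolling adds 34 days: December 22, 2011 + 34 days = January 25, 2012.
From October 17, 2011 through November 13, 2011 inclusive is 28 days; tolling adds 28 days: January 25, 2012 + 28 days = February 22, 2012.
February 22, 2012 is a Wednesday and not a court holiday, so no extension applies.
The deadline is February 22, 2012; the filing on February 10, 2012 is on or before that date.

Yes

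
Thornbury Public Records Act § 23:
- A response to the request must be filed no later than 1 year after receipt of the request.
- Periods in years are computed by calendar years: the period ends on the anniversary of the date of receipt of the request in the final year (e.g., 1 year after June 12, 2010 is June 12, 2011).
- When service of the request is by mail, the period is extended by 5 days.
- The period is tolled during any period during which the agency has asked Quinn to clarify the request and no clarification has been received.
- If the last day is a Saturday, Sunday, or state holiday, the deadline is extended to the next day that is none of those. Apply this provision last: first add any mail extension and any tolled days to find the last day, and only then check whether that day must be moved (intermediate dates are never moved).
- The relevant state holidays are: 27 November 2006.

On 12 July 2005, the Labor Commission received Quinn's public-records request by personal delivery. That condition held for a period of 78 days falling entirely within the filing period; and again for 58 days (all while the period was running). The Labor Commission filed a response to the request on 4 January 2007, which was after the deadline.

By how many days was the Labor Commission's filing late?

37 days

1 year after 12 July 2005 is July 12, 2006.
Service was not by mail, so no mail extension applies.
Tolling adds 78 days: July 12, 2006 + 78 days = September 28, 2006.
Tolling adds 58 days: September 28, 2006 + 58 days = November 25, 2006.
November 25, 2006 is Saturday; November 26, 2006 is Sunday; November 27, 2006 is a listed holiday. The next qualifying day is November 28, 2006.
The deadline is November 28, 2006; from November 28, 2006 to January 4, 2007 is 37 days.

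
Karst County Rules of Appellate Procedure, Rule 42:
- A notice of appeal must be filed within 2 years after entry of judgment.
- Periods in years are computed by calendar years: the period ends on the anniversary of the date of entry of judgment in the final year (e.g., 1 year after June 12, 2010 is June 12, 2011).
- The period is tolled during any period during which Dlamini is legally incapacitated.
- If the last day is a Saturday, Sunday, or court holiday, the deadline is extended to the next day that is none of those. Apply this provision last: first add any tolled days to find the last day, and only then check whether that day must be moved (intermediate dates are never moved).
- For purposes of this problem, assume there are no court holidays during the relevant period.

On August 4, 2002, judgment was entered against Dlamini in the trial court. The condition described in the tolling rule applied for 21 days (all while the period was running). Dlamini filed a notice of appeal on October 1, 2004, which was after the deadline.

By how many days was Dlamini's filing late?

2 years after August 4, 2002 is August 4, 2004.
Tolling adds 21 days: August 4, 2004 + 21 days = August 25, 2004.
August 25, 2004 is a Wednesday and not a court holiday, so no extension applies.
The deadline is August 25, 2004; from August 25, 2004 to October 1, 2004 is 37 days.

37 days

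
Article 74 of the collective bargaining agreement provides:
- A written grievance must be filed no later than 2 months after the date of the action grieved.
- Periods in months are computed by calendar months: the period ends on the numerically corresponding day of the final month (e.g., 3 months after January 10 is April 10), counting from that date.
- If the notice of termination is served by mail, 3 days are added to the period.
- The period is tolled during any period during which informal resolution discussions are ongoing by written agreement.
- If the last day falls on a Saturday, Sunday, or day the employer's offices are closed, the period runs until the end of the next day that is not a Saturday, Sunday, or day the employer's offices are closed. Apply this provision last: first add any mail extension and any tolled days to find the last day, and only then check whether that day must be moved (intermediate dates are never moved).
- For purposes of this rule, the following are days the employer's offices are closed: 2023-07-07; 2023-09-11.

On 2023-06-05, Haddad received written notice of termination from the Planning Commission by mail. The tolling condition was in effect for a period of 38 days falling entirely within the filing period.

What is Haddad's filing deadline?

September 15, 2023

2 months after 2023-06-05 is August 5, 2023.
Service was by mail, adding 3 days: August 5, 2023 + 3 days = August 8, 2023.
Tolling adds 38 days: August 8, 2023 + 38 days = September 15, 2023.
September 15, 2023 is a Friday and not a day the employer's offices are closed, so no extension applies.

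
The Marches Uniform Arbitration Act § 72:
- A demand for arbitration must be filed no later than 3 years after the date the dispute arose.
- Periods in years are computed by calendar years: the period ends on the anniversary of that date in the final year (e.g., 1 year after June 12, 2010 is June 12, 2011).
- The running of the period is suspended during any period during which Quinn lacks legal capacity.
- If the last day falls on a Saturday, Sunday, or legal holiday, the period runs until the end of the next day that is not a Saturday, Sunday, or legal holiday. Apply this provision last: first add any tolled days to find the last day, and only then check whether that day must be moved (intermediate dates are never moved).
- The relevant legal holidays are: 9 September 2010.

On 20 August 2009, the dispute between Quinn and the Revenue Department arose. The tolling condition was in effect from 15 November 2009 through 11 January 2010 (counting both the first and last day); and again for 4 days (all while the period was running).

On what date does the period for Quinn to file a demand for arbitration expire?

October 22, 2012

3 years after 20 August 2009 is August 20, 2012.
From November 15, 2009 through January 11, 2010 inclusive is 58 days; tolling adds 58 days: August 20, 2012 + 58 days = October 17, 2012.
Tolling adds 4 days: October 17, 2012 + 4 days = October 21, 2012.
October 21, 2012 is Sunday. The next qualifying day is October 22, 2012.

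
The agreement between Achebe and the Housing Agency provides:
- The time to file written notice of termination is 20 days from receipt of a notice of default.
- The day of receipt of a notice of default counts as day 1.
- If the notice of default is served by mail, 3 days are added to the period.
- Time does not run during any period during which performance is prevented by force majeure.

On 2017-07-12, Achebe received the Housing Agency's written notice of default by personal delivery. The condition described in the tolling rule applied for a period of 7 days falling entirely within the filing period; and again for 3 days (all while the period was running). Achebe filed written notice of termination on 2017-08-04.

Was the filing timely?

Yes

Counting 2017-07-12 as day 1, day 20 is July 31, 2017.
Service was not by mail, so no mail extension applies.
Tolling adds 7 days: July 31, 2017 + 7 days = August 7, 2017.
Tolling adds 3 days: August 7, 2017 + 3 days = August 10, 2017.
The deadline is August 10, 2017; the filing on August 4, 2017 is on or before that date.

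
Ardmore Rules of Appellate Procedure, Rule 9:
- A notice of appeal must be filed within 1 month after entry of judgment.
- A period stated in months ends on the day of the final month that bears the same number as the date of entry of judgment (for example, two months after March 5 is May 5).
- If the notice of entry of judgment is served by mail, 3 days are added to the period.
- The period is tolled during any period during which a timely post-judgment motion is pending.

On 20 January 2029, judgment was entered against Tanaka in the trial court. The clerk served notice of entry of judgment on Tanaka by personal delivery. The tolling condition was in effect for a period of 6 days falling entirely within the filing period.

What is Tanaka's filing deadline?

February 26, 2029

1 month after 20 January 2029 is February 20, 2029.
Service was not by mail, so no mail extension applies.
Tolling adds 6 days: February 20, 2029 + 6 days = February 26, 2029.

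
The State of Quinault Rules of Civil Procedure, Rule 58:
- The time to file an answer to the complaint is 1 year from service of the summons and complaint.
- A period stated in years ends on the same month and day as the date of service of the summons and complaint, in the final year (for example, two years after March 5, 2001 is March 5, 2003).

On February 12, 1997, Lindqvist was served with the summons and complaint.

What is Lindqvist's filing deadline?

1 year after February 12, 1997 is February 12, 1998.

February 12, 1998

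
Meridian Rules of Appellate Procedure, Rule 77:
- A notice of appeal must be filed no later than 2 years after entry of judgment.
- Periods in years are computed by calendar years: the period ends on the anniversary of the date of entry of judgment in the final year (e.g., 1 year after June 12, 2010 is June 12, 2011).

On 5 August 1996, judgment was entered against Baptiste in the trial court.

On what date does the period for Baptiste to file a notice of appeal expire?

2 years after 5 August 1996 is August 5, 1998.

August 5, 1998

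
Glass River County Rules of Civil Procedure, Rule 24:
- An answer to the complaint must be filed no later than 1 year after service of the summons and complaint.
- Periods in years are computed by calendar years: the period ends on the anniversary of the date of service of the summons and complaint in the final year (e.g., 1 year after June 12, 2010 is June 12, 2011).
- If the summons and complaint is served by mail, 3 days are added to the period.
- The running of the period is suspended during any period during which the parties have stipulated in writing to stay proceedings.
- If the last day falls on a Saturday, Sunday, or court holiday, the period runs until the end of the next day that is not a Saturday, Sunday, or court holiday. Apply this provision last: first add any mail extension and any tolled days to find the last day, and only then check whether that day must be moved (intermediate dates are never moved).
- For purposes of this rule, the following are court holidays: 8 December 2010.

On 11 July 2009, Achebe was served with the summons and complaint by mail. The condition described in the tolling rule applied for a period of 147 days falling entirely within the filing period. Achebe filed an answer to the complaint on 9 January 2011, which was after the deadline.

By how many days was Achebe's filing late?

31 days

1 year after 11 July 2009 is July 11, 2010.
Service was by mail, adding 3 days: July 11, 2010 + 3 days = July 14, 2010.
Tolling adds 147 days: July 14, 2010 + 147 days = December 8, 2010.
December 8, 2010 is a listed holiday. The next qualifying day is December 9, 2010.
The deadline is December 9, 2010; from December 9, 2010 to January 9, 2011 is 31 days.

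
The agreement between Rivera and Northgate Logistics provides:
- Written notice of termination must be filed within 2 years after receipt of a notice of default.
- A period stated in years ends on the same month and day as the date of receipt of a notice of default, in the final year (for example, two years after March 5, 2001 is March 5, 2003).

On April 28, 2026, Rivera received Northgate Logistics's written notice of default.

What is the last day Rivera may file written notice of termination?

April 28, 2028

2 years after April 28, 2026 is April 28, 2028.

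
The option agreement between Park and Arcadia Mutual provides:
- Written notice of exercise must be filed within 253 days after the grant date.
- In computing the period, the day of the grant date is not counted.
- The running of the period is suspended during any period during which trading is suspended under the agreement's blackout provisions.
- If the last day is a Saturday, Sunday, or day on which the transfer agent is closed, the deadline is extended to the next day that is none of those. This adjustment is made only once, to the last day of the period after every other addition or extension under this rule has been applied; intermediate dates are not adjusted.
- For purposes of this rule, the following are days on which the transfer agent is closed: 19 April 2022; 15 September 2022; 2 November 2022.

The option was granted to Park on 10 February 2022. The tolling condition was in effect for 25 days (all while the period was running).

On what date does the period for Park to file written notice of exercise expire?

253 days after 10 February 2022 is October 21, 2022.
Tolling adds 25 days: October 21, 2022 + 25 days = November 15, 2022.
November 15, 2022 is a Tuesday and not a day on which the transfer agent is closed, so no extension applies.

November 15, 2022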